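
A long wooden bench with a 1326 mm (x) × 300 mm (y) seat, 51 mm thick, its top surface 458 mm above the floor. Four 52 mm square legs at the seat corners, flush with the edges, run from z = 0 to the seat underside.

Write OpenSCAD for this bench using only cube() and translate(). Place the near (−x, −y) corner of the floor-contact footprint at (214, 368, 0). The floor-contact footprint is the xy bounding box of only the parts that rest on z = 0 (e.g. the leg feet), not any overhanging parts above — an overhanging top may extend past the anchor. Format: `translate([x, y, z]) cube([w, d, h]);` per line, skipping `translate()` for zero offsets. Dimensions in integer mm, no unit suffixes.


// leg_h = 458 − 51 = 407
translate([214, 368, 407]) cube([1326, 300, 51]);
translate([214, 368, 0]) cube([52, 52, 407]);
translate([214, 616, 0]) cube([52, 52, 407]);
translate([1488, 368, 0]) cube([52, 52, 407]);
translate([1488, 616, 0]) cube([52, 52, 407]);


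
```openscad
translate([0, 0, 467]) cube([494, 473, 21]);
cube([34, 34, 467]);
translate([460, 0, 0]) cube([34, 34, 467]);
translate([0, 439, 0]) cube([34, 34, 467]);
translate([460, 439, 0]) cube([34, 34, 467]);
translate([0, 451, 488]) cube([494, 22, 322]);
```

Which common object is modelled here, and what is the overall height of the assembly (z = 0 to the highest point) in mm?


A chair. The overall height is 810 mm.

A slab on four corner posts with a tall panel at the back — a chair. The seat slab sits at z = 467 with thickness 21, and the 322 mm backrest starts at the seat top, so the overall height is 467 + 21 + 322 = 810 mm.


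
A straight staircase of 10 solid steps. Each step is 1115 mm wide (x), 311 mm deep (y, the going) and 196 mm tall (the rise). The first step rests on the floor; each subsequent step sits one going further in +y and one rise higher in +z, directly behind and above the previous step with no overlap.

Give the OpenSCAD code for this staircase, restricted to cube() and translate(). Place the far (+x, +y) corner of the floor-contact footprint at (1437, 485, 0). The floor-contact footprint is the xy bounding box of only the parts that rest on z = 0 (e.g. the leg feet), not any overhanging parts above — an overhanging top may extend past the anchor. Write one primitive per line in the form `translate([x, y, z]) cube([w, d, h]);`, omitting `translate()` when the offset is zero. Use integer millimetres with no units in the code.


translate([322, 174, 0]) cube([1115, 311, 196]);
translate([322, 485, 196]) cube([1115, 311, 196]);
translate([322, 796, 392]) cube([1115, 311, 196]);
translate([322, 1107, 588]) cube([1115, 311, 196]);
translate([322, 1418, 784]) cube([1115, 311, 196]);
translate([322, 1729, 980]) cube([1115, 311, 196]);
translate([322, 2040, 1176]) cube([1115, 311, 196]);
translate([322, 2351, 1372]) cube([1115, 311, 196]);
translate([322, 2662, 1568]) cube([1115, 311, 196]);
translate([322, 2973, 1764]) cube([1115, 311, 196]);


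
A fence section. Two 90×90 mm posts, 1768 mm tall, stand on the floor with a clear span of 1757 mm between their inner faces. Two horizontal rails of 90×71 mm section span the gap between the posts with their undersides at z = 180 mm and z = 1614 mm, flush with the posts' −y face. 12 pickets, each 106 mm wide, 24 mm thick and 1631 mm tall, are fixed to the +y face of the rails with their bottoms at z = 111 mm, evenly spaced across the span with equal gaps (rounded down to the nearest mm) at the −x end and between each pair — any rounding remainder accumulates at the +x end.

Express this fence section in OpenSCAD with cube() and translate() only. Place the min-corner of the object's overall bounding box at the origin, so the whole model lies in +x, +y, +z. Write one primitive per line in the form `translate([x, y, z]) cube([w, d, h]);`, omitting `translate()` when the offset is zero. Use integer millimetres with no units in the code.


cube([90, 90, 1768]);
translate([1847, 0, 0]) cube([90, 90, 1768]);
translate([90, 0, 180]) cube([1757, 90, 71]);
translate([90, 0, 1614]) cube([1757, 90, 71]);
translate([127, 90, 111]) cube([106, 24, 1631]);
translate([270, 90, 111]) cube([106, 24, 1631]);
translate([413, 90, 111]) cube([106, 24, 1631]);
translate([556, 90, 111]) cube([106, 24, 1631]);
translate([699, 90, 111]) cube([106, 24, 1631]);
translate([842, 90, 111]) cube([106, 24, 1631]);
translate([985, 90, 111]) cube([106, 24, 1631]);
translate([1128, 90, 111]) cube([106, 24, 1631]);
translate([1271, 90, 111]) cube([106, 24, 1631]);
translate([1414, 90, 111]) cube([106, 24, 1631]);
translate([1557, 90, 111]) cube([106, 24, 1631]);
translate([1700, 90, 111]) cube([106, 24, 1631]);


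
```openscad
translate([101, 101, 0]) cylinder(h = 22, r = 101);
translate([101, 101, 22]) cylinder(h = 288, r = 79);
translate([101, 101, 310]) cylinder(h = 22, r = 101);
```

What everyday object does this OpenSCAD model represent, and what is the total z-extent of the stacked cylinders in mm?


A spool. The overall height is 332 mm.

Three coaxial cylinders, large–small–large — a spool. Two 22 mm flanges and a 288 mm core give 22 + 288 + 22 = 332 mm.


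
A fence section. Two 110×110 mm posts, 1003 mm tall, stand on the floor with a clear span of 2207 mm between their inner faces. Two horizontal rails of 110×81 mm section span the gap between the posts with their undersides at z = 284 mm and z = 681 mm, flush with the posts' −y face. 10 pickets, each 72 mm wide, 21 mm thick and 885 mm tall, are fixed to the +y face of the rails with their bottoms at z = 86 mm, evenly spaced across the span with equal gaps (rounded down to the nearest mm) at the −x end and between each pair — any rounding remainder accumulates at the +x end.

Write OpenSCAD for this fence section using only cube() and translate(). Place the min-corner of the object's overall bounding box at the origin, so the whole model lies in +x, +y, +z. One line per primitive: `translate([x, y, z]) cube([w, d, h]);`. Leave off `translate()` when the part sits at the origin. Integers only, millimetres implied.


cube([110, 110, 1003]);
translate([2317, 0, 0]) cube([110, 110, 1003]);
translate([110, 0, 284]) cube([2207, 110, 81]);
translate([110, 0, 681]) cube([2207, 110, 81]);
translate([245, 110, 86]) cube([72, 21, 885]);
translate([452, 110, 86]) cube([72, 21, 885]);
translate([659, 110, 86]) cube([72, 21, 885]);
translate([866, 110, 86]) cube([72, 21, 885]);
translate([1073, 110, 86]) cube([72, 21, 885]);
translate([1280, 110, 86]) cube([72, 21, 885]);
translate([1487, 110, 86]) cube([72, 21, 885]);
translate([1694, 110, 86]) cube([72, 21, 885]);
translate([1901, 110, 86]) cube([72, 21, 885]);
translate([2108, 110, 86]) cube([72, 21, 885]);


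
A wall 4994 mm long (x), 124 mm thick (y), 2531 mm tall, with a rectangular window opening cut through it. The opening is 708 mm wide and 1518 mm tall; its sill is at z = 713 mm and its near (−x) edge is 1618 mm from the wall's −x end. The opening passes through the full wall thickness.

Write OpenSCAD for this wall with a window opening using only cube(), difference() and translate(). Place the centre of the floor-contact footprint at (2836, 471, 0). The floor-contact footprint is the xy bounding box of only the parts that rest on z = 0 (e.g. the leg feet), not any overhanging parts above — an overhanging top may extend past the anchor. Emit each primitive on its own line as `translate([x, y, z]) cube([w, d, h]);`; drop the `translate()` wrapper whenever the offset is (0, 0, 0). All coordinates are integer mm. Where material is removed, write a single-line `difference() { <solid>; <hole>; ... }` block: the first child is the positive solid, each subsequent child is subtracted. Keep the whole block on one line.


difference() { translate([339, 409, 0]) cube([4994, 124, 2531]); translate([1957, 409, 713]) cube([708, 124, 1518]); }


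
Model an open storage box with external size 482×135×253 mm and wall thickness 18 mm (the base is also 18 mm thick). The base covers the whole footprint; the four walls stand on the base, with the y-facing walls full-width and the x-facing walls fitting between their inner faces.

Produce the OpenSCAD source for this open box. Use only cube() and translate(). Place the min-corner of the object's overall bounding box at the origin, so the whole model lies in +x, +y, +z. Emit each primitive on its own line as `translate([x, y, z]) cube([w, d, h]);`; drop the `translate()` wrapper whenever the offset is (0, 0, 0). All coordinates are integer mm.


cube([482, 135, 18]);
translate([0, 0, 18]) cube([482, 18, 235]);
translate([0, 117, 18]) cube([482, 18, 235]);
translate([0, 18, 18]) cube([18, 99, 235]);
translate([464, 18, 18]) cube([18, 99, 235]);


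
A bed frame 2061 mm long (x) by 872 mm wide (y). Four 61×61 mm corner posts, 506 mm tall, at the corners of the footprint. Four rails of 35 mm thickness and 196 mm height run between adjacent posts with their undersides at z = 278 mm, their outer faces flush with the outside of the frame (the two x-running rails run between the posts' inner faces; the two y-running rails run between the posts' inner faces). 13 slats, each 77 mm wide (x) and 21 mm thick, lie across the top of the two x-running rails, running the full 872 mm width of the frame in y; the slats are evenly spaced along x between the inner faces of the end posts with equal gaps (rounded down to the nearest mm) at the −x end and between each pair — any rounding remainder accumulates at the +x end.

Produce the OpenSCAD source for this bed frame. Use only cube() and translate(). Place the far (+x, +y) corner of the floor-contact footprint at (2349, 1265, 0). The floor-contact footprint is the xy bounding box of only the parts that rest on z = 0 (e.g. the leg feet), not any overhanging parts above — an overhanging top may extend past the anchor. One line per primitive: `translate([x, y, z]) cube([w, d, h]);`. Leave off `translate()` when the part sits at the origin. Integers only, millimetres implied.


// slat z = rail_z + rail_h = 278 + 196 = 474
// slat gap = ⌊(1939 − 13·77) / 14⌋ = 67
translate([288, 393, 0]) cube([61, 61, 506]);
translate([288, 1204, 0]) cube([61, 61, 506]);
translate([2288, 393, 0]) cube([61, 61, 506]);
translate([2288, 1204, 0]) cube([61, 61, 506]);
translate([349, 393, 278]) cube([1939, 35, 196]);
translate([349, 1230, 278]) cube([1939, 35, 196]);
translate([288, 454, 278]) cube([35, 750, 196]);
translate([2314, 454, 278]) cube([35, 750, 196]);
translate([416, 393, 474]) cube([77, 872, 21]);
translate([560, 393, 474]) cube([77, 872, 21]);
translate([704, 393, 474]) cube([77, 872, 21]);
translate([848, 393, 474]) cube([77, 872, 21]);
translate([992, 393, 474]) cube([77, 872, 21]);
translate([1136, 393, 474]) cube([77, 872, 21]);
translate([1280, 393, 474]) cube([77, 872, 21]);
translate([1424, 393, 474]) cube([77, 872, 21]);
translate([1568, 393, 474]) cube([77, 872, 21]);
translate([1712, 393, 474]) cube([77, 872, 21]);
translate([1856, 393, 474]) cube([77, 872, 21]);
translate([2000, 393, 474]) cube([77, 872, 21]);
translate([2144, 393, 474]) cube([77, 872, 21]);


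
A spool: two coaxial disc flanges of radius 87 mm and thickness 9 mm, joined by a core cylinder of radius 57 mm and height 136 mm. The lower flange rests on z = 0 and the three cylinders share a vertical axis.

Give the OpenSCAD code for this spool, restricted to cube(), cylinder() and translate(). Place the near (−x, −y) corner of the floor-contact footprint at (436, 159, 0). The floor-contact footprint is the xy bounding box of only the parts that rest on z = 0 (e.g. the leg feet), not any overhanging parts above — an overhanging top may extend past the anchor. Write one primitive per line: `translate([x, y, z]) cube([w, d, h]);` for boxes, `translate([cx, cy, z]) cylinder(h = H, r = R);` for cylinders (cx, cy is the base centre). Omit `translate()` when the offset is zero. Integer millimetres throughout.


translate([523, 246, 0]) cylinder(h = 9, r = 87);
translate([523, 246, 9]) cylinder(h = 136, r = 57);
translate([523, 246, 145]) cylinder(h = 9, r = 87);


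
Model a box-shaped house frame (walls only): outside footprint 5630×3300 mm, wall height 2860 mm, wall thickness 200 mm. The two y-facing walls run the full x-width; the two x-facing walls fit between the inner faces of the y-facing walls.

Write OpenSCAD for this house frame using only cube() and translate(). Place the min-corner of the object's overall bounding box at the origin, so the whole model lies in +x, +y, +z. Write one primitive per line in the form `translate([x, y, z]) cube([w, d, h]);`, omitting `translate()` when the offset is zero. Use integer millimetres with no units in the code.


cube([5630, 200, 2860]);
translate([0, 3100, 0]) cube([5630, 200, 2860]);
translate([0, 200, 0]) cube([200, 2900, 2860]);
translate([5430, 200, 0]) cube([200, 2900, 2860]);


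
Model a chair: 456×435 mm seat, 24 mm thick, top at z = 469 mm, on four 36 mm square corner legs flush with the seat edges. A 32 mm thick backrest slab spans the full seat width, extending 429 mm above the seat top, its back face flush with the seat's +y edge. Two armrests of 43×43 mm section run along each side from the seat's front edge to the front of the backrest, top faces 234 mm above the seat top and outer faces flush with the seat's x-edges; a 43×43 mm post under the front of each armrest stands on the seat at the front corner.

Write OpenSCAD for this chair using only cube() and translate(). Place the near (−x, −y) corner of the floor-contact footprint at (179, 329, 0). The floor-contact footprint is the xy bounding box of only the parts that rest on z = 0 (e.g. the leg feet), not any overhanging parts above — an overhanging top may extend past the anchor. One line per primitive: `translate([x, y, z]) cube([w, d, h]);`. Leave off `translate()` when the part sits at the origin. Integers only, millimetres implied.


translate([179, 329, 445]) cube([456, 435, 24]);
translate([179, 329, 0]) cube([36, 36, 445]);
translate([599, 329, 0]) cube([36, 36, 445]);
translate([179, 728, 0]) cube([36, 36, 445]);
translate([599, 728, 0]) cube([36, 36, 445]);
translate([179, 732, 469]) cube([456, 32, 429]);
translate([179, 329, 660]) cube([43, 403, 43]);
translate([592, 329, 660]) cube([43, 403, 43]);
translate([179, 329, 469]) cube([43, 43, 191]);
translate([592, 329, 469]) cube([43, 43, 191]);


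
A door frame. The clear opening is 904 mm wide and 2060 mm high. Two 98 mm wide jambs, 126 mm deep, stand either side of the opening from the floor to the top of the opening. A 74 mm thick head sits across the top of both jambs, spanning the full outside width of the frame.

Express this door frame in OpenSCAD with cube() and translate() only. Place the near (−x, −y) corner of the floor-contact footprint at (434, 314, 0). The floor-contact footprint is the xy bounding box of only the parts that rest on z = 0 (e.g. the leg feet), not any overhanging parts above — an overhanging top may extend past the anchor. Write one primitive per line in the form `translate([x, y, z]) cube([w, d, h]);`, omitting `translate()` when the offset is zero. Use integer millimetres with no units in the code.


translate([434, 314, 0]) cube([98, 126, 2060]);
translate([1436, 314, 0]) cube([98, 126, 2060]);
translate([434, 314, 2060]) cube([1100, 126, 74]);


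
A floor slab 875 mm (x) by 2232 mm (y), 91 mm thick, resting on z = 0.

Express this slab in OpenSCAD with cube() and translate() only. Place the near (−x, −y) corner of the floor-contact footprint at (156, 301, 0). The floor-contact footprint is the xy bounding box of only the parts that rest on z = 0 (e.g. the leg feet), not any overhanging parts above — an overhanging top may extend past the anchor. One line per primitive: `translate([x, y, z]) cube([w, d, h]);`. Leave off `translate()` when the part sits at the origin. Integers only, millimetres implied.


translate([156, 301, 0]) cube([875, 2232, 91]);


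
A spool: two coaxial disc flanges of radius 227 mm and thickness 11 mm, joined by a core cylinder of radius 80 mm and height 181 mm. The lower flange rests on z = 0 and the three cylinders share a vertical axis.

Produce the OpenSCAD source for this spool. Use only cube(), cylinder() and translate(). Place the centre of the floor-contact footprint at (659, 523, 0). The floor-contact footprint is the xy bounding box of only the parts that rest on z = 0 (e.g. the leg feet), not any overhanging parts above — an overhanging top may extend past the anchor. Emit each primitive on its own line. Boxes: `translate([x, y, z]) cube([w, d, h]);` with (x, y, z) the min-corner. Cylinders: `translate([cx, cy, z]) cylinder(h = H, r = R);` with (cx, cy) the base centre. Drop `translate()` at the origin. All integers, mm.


translate([659, 523, 0]) cylinder(h = 11, r = 227);
translate([659, 523, 11]) cylinder(h = 181, r = 80);
translate([659, 523, 192]) cylinder(h = 11, r = 227);


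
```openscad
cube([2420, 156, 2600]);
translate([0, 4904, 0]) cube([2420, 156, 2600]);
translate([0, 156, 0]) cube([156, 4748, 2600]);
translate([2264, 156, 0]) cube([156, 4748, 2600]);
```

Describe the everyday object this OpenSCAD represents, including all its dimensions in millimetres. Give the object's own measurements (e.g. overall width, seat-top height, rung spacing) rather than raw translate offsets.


The wall frame of a small rectangular building: four walls, each 2600 mm tall and 156 mm thick, enclosing a footprint 2420 mm (x) by 5060 mm (y) outside-to-outside, with no floor or roof. The front and back walls (the −y and +y sides) span the full width; the two side walls fit between them.


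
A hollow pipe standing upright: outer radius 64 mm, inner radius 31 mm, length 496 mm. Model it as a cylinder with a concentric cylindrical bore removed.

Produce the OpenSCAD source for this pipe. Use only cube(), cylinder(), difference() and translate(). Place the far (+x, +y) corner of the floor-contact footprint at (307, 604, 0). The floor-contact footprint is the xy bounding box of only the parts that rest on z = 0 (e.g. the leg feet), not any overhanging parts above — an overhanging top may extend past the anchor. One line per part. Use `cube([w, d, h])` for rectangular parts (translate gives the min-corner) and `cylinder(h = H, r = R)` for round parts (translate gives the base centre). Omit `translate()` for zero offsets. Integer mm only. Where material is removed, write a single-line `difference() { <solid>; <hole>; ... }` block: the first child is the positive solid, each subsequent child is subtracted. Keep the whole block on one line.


difference() { translate([243, 540, 0]) cylinder(h = 496, r = 64); translate([243, 540, 0]) cylinder(h = 496, r = 31); }


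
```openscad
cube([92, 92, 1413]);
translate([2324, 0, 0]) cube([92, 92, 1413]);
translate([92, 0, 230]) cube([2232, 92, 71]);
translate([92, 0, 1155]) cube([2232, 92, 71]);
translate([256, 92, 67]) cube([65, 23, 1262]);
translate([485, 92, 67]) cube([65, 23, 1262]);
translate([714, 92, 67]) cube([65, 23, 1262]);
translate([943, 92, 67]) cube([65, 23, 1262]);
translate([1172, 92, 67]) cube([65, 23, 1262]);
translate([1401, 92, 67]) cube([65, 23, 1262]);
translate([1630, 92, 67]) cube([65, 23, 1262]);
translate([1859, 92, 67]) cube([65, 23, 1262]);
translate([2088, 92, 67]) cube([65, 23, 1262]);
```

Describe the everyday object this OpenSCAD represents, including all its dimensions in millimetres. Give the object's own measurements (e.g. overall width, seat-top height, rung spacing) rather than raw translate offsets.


A fence section. Two 92×92 mm posts, 1413 mm tall, stand on the floor with a clear span of 2232 mm between their inner faces. Two horizontal rails of 92×71 mm section span the gap between the posts with their undersides at z = 230 mm and z = 1155 mm, flush with the posts' −y face. 9 pickets, each 65 mm wide, 23 mm thick and 1262 mm tall, are fixed to the +y face of the rails with their bottoms at z = 67 mm, spaced across the span with a 164 mm gap after the −x post and between neighbouring pickets, with 171 mm left before the +x post.


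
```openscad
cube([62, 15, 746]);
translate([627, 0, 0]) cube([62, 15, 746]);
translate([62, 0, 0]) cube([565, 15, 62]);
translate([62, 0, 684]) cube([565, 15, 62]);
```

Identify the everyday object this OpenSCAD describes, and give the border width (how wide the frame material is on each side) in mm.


A picture frame. The border width is 62 mm.

Four thin pieces enclosing a rectangular opening — a picture frame. The two full-height stiles are 746 mm tall; the top rail sits at z = 684 and is 62 mm tall, so the border above the opening is 746 − 684 = 62 mm, matching the stile x-width.


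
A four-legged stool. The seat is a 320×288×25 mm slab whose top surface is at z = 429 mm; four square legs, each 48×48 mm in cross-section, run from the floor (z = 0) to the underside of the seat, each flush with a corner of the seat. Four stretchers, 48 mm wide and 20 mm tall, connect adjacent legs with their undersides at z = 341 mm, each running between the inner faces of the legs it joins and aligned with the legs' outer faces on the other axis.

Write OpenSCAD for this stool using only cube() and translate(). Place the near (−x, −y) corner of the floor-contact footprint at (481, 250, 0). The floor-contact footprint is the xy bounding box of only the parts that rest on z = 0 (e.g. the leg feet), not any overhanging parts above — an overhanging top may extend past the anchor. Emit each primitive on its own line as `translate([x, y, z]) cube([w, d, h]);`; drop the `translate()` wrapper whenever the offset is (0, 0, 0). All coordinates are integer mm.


translate([481, 250, 404]) cube([320, 288, 25]);
translate([481, 250, 0]) cube([48, 48, 404]);
translate([753, 250, 0]) cube([48, 48, 404]);
translate([481, 490, 0]) cube([48, 48, 404]);
translate([753, 490, 0]) cube([48, 48, 404]);
translate([529, 250, 341]) cube([224, 48, 20]);
translate([529, 490, 341]) cube([224, 48, 20]);
translate([481, 298, 341]) cube([48, 192, 20]);
translate([753, 298, 341]) cube([48, 192, 20]);


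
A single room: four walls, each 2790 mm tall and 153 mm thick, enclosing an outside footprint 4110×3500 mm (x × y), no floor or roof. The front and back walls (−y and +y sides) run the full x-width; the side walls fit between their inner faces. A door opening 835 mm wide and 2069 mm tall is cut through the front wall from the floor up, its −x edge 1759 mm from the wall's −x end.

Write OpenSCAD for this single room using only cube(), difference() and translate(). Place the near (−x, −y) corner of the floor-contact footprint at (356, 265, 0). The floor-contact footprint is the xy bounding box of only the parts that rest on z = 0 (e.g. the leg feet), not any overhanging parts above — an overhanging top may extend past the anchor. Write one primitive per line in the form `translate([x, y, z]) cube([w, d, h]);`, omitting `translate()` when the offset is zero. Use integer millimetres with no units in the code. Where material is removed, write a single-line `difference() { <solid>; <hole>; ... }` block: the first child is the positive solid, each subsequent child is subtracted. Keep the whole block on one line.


difference() { translate([356, 265, 0]) cube([4110, 153, 2790]); translate([2115, 265, 0]) cube([835, 153, 2069]); }
translate([356, 3612, 0]) cube([4110, 153, 2790]);
translate([356, 418, 0]) cube([153, 3194, 2790]);
translate([4313, 418, 0]) cube([153, 3194, 2790]);


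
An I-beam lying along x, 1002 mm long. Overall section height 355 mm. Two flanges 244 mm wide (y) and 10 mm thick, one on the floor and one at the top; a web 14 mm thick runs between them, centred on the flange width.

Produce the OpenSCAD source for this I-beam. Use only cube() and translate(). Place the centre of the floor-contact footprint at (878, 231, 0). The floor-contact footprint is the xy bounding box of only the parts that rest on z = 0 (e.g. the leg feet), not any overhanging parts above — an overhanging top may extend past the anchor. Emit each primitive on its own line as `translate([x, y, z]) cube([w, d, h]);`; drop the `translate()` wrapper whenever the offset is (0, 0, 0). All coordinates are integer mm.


translate([377, 109, 0]) cube([1002, 244, 10]);
translate([377, 224, 10]) cube([1002, 14, 335]);
translate([377, 109, 345]) cube([1002, 244, 10]);


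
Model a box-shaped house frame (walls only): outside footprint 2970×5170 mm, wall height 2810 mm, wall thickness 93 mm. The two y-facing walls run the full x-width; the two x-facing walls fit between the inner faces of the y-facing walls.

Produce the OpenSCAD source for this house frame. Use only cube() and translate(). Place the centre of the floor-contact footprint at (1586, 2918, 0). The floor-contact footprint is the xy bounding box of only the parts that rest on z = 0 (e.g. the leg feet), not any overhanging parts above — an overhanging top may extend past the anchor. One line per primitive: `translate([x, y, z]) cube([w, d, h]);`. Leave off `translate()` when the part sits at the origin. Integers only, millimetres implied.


translate([101, 333, 0]) cube([2970, 93, 2810]);
translate([101, 5410, 0]) cube([2970, 93, 2810]);
translate([101, 426, 0]) cube([93, 4984, 2810]);
translate([2978, 426, 0]) cube([93, 4984, 2810]);


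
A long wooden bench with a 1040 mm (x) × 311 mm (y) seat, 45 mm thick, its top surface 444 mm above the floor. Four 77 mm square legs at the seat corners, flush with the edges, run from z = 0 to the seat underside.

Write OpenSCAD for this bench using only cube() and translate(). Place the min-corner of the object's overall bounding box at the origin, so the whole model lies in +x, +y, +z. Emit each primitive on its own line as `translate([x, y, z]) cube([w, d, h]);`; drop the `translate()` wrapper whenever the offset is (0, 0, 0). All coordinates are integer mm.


translate([0, 0, 399]) cube([1040, 311, 45]);
cube([77, 77, 399]);
translate([0, 234, 0]) cube([77, 77, 399]);
translate([963, 0, 0]) cube([77, 77, 399]);
translate([963, 234, 0]) cube([77, 77, 399]);


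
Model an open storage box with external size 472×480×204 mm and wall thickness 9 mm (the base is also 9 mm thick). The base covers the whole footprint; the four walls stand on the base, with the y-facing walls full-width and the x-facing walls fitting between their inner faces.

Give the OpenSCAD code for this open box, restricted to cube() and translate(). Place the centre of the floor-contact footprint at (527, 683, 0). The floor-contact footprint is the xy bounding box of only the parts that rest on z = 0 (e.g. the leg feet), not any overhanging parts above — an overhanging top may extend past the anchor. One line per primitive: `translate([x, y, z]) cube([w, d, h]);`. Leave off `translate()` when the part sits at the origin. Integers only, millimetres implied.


translate([291, 443, 0]) cube([472, 480, 9]);
translate([291, 443, 9]) cube([472, 9, 195]);
translate([291, 914, 9]) cube([472, 9, 195]);
translate([291, 452, 9]) cube([9, 462, 195]);
translate([754, 452, 9]) cube([9, 462, 195]);


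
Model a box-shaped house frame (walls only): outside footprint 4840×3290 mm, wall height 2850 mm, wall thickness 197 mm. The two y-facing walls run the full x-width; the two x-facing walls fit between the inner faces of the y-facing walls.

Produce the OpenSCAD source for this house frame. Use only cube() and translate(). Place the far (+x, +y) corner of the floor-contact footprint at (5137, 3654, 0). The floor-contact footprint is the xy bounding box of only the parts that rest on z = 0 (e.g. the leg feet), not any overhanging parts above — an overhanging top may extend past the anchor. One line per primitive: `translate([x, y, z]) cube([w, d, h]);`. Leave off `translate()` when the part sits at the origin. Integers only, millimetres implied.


translate([297, 364, 0]) cube([4840, 197, 2850]);
translate([297, 3457, 0]) cube([4840, 197, 2850]);
translate([297, 561, 0]) cube([197, 2896, 2850]);
translate([4940, 561, 0]) cube([197, 2896, 2850]);


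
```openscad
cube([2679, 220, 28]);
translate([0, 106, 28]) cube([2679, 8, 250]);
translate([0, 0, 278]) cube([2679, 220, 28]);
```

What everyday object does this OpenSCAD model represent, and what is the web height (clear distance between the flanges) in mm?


An I-beam. The web height is 250 mm.

Two wide flanges with a thin centred web — an I-beam. Overall 306 mm minus two 28 mm flanges gives a web of 306 − 2·28 = 250 mm.


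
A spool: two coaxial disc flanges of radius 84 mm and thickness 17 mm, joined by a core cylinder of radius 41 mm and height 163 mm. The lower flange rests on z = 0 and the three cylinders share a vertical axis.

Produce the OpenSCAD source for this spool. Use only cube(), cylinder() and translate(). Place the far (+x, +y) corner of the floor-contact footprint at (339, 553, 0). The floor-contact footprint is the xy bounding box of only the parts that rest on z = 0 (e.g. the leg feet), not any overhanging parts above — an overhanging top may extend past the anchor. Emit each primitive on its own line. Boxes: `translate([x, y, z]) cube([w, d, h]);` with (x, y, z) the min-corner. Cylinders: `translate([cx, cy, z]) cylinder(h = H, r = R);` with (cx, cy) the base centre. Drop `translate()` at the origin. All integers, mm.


translate([255, 469, 0]) cylinder(h = 17, r = 84);
translate([255, 469, 17]) cylinder(h = 163, r = 41);
translate([255, 469, 180]) cylinder(h = 17, r = 84);


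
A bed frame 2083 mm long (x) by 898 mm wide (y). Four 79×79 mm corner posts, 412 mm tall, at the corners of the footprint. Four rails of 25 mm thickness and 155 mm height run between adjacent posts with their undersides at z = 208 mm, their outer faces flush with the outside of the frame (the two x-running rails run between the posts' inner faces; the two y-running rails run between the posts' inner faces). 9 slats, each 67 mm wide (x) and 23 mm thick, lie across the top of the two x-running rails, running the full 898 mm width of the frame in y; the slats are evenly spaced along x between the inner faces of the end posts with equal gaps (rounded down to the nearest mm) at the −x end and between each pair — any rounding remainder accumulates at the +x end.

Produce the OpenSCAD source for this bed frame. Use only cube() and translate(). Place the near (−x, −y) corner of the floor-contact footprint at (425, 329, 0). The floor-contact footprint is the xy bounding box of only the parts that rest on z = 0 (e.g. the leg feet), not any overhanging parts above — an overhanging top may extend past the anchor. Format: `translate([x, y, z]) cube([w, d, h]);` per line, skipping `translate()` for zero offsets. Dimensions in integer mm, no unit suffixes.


translate([425, 329, 0]) cube([79, 79, 412]);
translate([425, 1148, 0]) cube([79, 79, 412]);
translate([2429, 329, 0]) cube([79, 79, 412]);
translate([2429, 1148, 0]) cube([79, 79, 412]);
translate([504, 329, 208]) cube([1925, 25, 155]);
translate([504, 1202, 208]) cube([1925, 25, 155]);
translate([425, 408, 208]) cube([25, 740, 155]);
translate([2483, 408, 208]) cube([25, 740, 155]);
translate([636, 329, 363]) cube([67, 898, 23]);
translate([835, 329, 363]) cube([67, 898, 23]);
translate([1034, 329, 363]) cube([67, 898, 23]);
translate([1233, 329, 363]) cube([67, 898, 23]);
translate([1432, 329, 363]) cube([67, 898, 23]);
translate([1631, 329, 363]) cube([67, 898, 23]);
translate([1830, 329, 363]) cube([67, 898, 23]);
translate([2029, 329, 363]) cube([67, 898, 23]);
translate([2228, 329, 363]) cube([67, 898, 23]);


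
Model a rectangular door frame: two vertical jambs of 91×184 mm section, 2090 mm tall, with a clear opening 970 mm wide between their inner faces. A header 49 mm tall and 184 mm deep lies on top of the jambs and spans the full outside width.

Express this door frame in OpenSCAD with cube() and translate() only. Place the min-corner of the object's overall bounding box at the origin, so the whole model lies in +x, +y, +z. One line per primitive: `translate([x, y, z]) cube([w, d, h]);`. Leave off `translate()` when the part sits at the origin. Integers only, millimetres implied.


cube([91, 184, 2090]);
translate([1061, 0, 0]) cube([91, 184, 2090]);
translate([0, 0, 2090]) cube([1152, 184, 49]);


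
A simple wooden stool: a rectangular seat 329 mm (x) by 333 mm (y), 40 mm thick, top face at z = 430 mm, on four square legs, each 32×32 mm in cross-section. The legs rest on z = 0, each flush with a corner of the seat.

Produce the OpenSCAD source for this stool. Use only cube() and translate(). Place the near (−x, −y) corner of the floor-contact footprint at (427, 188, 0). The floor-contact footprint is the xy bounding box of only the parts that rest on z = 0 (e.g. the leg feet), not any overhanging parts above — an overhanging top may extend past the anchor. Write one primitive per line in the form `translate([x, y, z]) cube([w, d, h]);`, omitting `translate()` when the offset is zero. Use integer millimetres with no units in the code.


translate([427, 188, 390]) cube([329, 333, 40]);
translate([427, 188, 0]) cube([32, 32, 390]);
translate([724, 188, 0]) cube([32, 32, 390]);
translate([427, 489, 0]) cube([32, 32, 390]);
translate([724, 489, 0]) cube([32, 32, 390]);


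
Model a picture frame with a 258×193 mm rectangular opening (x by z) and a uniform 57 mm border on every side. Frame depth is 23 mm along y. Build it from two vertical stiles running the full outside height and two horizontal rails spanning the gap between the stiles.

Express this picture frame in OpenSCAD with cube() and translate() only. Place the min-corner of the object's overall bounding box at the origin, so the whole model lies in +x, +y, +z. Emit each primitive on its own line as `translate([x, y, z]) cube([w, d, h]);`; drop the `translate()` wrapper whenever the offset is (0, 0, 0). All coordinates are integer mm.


cube([57, 23, 307]);
translate([315, 0, 0]) cube([57, 23, 307]);
translate([57, 0, 0]) cube([258, 23, 57]);
translate([57, 0, 250]) cube([258, 23, 57]);


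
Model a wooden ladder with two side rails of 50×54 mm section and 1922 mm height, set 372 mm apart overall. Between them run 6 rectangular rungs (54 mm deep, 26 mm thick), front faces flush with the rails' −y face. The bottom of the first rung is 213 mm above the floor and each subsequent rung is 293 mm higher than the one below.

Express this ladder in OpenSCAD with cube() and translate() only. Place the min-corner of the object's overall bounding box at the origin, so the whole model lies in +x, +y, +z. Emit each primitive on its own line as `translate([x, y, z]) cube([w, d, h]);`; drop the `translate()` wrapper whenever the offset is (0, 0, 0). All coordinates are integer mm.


cube([50, 54, 1922]);
translate([322, 0, 0]) cube([50, 54, 1922]);
translate([50, 0, 213]) cube([272, 54, 26]);
translate([50, 0, 506]) cube([272, 54, 26]);
translate([50, 0, 799]) cube([272, 54, 26]);
translate([50, 0, 1092]) cube([272, 54, 26]);
translate([50, 0, 1385]) cube([272, 54, 26]);
translate([50, 0, 1678]) cube([272, 54, 26]);


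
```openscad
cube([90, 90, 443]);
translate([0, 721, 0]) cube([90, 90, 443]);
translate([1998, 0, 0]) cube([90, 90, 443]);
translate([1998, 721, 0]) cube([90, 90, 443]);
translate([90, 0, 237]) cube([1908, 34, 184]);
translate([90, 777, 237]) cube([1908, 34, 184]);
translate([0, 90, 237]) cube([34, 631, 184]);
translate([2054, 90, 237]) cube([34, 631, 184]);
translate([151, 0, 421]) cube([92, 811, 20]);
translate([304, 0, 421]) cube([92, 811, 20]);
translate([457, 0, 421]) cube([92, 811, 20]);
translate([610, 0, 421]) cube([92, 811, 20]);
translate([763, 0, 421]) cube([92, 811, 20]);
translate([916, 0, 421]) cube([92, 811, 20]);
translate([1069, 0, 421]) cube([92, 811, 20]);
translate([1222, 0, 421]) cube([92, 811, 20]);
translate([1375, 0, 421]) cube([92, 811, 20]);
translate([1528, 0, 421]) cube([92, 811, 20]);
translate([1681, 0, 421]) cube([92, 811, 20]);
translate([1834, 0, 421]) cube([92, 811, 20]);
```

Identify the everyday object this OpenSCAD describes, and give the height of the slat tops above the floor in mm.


A bed frame. The slat-top height is 441 mm.

Four posts, four rails, and a row of slats — a bed frame. Slats sit on the rails at z = 237 + 184 = 421; with slat thickness 20, the top is 441 mm.


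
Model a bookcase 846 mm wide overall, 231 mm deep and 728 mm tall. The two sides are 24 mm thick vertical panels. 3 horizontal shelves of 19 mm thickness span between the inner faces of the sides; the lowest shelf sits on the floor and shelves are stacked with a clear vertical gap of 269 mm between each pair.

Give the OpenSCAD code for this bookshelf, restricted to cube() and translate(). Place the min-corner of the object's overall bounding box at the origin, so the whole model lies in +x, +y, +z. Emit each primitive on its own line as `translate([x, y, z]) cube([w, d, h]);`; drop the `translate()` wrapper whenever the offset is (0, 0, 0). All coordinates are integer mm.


cube([24, 231, 728]);
translate([822, 0, 0]) cube([24, 231, 728]);
translate([24, 0, 0]) cube([798, 231, 19]);
translate([24, 0, 288]) cube([798, 231, 19]);
translate([24, 0, 576]) cube([798, 231, 19]);


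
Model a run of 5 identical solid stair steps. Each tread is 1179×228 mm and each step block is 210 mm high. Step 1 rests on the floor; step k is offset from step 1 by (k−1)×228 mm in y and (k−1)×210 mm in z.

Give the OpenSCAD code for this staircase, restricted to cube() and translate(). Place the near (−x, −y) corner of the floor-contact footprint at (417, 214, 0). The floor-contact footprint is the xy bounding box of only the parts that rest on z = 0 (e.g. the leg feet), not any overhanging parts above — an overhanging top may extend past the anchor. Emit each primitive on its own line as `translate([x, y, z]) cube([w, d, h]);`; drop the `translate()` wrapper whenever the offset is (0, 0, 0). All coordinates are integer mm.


translate([417, 214, 0]) cube([1179, 228, 210]);
translate([417, 442, 210]) cube([1179, 228, 210]);
translate([417, 670, 420]) cube([1179, 228, 210]);
translate([417, 898, 630]) cube([1179, 228, 210]);
translate([417, 1126, 840]) cube([1179, 228, 210]);


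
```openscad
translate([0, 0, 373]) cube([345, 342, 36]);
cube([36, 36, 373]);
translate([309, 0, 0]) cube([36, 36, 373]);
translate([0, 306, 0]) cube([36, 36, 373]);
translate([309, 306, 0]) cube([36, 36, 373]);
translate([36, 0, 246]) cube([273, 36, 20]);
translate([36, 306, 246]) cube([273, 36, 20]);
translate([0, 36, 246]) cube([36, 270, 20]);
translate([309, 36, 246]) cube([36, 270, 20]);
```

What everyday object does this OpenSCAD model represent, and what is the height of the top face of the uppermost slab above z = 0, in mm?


A stool. The seat height is 409 mm.

A 345×342×36 slab at z = 373 on four corner posts — a stool. The seat top is 373 + 36 = 409 mm.


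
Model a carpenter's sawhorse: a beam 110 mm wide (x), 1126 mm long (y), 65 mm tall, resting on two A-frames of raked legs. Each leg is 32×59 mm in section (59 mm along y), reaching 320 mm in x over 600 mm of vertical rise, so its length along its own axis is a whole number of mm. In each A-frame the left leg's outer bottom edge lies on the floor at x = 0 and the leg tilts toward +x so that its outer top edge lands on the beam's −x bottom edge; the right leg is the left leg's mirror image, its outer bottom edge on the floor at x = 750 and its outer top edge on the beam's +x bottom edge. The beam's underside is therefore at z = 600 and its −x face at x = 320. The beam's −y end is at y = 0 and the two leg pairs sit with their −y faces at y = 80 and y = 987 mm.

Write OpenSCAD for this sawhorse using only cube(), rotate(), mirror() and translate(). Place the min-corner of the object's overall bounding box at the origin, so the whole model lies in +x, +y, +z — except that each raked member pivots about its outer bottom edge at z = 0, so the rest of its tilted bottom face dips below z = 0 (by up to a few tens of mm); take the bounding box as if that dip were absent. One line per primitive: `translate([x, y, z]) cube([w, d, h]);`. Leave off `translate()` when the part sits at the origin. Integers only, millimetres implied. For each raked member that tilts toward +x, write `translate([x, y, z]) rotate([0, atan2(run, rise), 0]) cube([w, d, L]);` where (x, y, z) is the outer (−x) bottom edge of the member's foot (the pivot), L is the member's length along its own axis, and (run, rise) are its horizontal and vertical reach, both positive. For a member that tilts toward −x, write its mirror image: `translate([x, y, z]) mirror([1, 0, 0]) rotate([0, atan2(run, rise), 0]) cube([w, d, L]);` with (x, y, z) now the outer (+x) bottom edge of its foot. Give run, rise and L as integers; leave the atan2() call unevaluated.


translate([320, 0, 600]) cube([110, 1126, 65]);
translate([0, 80, 0]) rotate([0, atan2(320, 600), 0]) cube([32, 59, 680]);
translate([750, 80, 0]) mirror([1, 0, 0]) rotate([0, atan2(320, 600), 0]) cube([32, 59, 680]);
translate([0, 987, 0]) rotate([0, atan2(320, 600), 0]) cube([32, 59, 680]);
translate([750, 987, 0]) mirror([1, 0, 0]) rotate([0, atan2(320, 600), 0]) cube([32, 59, 680]);
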